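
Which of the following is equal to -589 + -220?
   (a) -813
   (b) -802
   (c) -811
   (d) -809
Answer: d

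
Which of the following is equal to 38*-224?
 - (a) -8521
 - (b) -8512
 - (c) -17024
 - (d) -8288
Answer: b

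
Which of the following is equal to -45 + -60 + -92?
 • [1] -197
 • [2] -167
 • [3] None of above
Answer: 1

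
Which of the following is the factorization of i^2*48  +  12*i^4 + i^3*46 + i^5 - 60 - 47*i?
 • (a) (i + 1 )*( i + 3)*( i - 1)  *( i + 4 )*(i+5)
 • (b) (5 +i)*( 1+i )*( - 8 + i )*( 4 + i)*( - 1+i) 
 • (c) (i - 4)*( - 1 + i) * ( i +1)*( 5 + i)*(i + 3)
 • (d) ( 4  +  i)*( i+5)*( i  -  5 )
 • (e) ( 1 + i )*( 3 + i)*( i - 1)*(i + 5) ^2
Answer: a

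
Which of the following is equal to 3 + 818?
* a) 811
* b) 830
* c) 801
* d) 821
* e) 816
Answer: d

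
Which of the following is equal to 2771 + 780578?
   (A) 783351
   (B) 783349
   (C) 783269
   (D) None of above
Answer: B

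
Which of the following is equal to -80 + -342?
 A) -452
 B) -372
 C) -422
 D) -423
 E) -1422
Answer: C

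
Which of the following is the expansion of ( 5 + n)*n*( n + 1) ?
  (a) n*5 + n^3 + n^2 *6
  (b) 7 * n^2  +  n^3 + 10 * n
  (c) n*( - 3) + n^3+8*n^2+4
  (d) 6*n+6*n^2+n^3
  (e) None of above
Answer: a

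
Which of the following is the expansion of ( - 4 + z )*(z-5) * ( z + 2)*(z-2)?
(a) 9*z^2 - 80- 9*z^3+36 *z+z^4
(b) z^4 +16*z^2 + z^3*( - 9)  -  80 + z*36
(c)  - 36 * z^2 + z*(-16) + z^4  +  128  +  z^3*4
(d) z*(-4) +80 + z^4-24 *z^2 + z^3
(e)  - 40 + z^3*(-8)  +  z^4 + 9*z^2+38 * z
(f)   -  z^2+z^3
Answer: b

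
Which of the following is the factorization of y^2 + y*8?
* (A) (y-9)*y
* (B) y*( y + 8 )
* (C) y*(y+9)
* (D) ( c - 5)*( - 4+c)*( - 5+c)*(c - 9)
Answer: B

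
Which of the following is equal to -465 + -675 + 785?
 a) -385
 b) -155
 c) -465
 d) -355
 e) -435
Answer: d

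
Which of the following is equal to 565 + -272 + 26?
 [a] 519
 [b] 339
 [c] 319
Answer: c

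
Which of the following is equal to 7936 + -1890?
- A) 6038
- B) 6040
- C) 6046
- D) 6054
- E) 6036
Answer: C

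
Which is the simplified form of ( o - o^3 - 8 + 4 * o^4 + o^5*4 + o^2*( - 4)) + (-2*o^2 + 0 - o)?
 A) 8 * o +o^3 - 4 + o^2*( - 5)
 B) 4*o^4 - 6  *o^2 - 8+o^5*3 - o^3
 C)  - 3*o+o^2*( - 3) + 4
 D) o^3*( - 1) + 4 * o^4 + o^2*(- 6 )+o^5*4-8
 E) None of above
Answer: D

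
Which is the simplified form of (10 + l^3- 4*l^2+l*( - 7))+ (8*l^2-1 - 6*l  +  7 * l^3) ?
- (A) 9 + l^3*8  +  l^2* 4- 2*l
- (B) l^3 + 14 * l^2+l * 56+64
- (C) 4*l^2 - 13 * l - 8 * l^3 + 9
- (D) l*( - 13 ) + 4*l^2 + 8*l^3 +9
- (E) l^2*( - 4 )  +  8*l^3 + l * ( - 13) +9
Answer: D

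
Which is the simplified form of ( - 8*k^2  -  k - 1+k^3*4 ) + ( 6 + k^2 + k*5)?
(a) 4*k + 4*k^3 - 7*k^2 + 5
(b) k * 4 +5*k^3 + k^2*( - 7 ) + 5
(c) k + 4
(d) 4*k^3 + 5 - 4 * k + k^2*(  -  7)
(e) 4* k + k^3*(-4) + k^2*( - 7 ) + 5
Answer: a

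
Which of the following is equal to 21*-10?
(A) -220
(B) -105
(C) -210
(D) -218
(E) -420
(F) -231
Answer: C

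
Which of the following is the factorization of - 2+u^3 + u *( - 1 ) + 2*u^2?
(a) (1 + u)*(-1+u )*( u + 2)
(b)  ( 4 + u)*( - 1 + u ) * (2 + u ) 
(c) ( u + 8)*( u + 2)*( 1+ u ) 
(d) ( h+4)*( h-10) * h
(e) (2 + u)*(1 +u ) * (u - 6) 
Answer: a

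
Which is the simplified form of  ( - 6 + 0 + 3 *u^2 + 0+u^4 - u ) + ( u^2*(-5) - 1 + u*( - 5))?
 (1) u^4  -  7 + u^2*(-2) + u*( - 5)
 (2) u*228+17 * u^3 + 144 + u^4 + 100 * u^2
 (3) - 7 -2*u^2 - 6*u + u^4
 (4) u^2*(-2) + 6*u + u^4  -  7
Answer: 3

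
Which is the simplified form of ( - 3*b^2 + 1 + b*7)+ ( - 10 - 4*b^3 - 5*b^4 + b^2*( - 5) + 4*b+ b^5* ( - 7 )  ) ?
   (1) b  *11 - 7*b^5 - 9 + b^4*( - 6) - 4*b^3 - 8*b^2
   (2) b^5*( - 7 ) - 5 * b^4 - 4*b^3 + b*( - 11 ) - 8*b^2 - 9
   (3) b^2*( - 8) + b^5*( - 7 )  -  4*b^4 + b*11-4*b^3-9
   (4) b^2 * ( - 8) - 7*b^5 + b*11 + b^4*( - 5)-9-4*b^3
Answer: 4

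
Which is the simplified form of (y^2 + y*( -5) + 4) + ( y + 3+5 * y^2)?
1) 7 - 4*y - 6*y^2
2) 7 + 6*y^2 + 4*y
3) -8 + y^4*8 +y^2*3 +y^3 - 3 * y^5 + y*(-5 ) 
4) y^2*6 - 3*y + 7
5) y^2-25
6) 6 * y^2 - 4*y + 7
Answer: 6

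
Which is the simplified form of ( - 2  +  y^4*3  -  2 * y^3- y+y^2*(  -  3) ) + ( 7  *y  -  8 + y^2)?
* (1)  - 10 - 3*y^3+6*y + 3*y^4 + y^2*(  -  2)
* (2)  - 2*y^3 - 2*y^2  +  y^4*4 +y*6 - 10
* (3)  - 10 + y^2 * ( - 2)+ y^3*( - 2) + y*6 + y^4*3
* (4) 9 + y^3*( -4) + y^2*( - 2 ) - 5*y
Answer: 3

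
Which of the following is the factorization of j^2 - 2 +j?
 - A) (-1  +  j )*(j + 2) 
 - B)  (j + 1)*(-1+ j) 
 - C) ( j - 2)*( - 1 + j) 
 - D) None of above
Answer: A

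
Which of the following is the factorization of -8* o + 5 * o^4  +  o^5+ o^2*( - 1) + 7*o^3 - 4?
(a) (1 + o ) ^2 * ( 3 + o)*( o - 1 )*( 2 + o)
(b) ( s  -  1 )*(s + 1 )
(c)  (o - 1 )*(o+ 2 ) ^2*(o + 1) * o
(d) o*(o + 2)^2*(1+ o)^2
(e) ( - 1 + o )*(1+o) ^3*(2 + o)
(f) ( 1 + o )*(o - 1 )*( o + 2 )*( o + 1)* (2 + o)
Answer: f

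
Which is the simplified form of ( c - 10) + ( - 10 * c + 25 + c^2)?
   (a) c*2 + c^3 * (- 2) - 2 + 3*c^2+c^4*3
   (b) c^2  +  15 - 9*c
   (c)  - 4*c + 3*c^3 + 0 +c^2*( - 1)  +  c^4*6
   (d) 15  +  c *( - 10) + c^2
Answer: b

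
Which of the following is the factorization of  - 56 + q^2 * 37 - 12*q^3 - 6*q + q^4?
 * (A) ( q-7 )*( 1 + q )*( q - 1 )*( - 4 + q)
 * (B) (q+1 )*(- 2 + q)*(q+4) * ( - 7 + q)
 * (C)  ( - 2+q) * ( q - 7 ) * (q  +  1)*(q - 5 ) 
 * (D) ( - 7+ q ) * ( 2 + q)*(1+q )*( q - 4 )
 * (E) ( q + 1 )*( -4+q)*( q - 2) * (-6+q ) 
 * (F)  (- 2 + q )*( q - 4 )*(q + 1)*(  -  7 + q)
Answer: F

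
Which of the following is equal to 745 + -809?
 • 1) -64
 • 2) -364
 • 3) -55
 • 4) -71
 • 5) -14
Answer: 1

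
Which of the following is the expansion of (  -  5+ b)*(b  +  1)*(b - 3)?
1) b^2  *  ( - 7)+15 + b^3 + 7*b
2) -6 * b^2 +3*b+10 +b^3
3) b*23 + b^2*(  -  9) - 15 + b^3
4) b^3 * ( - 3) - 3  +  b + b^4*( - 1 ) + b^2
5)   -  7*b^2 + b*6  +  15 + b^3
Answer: 1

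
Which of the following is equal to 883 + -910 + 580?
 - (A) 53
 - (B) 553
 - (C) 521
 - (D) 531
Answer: B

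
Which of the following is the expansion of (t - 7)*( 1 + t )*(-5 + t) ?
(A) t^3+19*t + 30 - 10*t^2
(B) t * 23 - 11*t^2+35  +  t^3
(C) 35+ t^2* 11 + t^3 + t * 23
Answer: B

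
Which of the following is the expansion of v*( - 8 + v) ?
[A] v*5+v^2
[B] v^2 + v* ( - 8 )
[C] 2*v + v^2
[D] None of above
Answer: B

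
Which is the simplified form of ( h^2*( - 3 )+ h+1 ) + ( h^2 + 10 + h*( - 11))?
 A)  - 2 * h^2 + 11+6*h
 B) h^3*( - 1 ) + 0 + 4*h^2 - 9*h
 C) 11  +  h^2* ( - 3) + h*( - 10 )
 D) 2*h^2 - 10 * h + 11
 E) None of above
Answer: E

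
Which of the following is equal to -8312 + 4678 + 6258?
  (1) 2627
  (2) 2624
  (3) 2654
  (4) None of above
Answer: 2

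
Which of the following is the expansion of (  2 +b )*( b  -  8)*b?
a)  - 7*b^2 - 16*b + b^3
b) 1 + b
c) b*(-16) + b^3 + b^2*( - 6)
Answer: c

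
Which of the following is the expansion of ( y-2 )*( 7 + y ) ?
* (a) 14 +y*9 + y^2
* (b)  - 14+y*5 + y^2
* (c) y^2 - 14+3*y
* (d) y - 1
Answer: b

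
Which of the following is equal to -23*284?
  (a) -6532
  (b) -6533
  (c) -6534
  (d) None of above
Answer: a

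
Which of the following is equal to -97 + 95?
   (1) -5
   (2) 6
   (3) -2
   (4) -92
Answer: 3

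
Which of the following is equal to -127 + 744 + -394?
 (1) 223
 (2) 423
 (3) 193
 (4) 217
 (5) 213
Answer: 1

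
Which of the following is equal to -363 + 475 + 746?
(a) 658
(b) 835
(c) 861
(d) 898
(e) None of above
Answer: e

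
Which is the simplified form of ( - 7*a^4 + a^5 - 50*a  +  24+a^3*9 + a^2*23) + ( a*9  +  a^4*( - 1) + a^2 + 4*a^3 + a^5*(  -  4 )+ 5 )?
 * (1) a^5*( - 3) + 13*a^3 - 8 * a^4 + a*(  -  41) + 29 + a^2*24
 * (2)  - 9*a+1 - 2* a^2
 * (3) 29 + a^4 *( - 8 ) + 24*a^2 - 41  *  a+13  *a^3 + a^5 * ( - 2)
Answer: 1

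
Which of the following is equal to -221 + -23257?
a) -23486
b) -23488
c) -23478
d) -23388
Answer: c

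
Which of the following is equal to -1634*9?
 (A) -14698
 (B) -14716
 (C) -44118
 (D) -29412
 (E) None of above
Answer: E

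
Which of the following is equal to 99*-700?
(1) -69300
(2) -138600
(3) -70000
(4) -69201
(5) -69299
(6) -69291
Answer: 1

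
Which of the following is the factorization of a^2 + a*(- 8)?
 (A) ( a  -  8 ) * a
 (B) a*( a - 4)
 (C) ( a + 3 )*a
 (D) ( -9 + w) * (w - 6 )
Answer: A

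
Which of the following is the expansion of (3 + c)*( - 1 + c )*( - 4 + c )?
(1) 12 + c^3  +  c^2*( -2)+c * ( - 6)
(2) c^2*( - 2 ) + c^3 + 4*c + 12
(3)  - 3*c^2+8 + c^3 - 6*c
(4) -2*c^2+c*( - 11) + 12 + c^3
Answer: 4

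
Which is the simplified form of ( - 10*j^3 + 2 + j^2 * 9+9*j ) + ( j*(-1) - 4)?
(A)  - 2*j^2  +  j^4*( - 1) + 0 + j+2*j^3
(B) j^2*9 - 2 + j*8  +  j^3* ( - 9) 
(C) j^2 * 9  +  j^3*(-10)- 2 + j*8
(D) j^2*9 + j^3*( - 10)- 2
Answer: C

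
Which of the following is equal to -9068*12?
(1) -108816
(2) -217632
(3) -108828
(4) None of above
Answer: 1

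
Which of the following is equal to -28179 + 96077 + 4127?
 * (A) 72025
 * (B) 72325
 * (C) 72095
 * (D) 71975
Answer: A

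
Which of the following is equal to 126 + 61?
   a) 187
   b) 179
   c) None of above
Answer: a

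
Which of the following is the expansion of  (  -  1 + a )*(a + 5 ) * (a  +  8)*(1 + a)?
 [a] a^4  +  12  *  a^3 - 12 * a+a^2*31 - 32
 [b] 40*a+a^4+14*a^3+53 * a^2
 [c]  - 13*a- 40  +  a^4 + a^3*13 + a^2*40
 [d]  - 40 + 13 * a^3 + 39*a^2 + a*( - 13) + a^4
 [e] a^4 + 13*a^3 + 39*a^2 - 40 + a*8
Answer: d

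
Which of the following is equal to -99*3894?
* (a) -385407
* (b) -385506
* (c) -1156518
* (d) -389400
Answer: b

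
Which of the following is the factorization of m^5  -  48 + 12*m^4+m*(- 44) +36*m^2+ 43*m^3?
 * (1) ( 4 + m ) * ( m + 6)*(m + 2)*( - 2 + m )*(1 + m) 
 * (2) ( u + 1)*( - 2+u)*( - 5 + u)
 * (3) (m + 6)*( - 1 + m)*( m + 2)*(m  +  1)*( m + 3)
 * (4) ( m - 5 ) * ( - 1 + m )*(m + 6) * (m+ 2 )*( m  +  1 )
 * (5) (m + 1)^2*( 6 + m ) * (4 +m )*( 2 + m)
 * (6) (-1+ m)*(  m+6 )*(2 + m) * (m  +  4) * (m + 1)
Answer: 6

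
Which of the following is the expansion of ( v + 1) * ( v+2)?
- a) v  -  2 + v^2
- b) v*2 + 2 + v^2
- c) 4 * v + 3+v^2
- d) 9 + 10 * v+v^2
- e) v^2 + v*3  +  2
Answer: e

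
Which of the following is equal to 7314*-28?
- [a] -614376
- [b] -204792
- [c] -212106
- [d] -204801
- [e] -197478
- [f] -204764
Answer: b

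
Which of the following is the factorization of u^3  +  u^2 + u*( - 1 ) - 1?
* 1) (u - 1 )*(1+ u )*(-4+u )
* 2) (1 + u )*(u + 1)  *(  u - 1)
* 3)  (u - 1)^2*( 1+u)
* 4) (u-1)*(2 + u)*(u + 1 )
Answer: 2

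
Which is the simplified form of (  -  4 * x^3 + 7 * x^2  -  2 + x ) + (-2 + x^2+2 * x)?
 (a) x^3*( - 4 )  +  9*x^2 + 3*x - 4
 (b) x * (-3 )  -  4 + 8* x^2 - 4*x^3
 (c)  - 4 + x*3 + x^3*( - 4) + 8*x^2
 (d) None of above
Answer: c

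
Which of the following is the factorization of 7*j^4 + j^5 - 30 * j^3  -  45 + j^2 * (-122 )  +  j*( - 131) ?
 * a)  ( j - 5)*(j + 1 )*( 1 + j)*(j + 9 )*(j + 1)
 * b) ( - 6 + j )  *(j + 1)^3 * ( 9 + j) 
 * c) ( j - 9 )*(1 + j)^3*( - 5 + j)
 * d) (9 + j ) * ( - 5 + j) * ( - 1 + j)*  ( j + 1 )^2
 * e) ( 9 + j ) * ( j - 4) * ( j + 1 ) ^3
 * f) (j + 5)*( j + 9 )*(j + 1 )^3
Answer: a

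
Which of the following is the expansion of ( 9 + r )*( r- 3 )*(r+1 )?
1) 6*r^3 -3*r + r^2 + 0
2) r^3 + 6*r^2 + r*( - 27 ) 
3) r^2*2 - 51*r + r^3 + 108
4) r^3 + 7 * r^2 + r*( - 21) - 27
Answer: 4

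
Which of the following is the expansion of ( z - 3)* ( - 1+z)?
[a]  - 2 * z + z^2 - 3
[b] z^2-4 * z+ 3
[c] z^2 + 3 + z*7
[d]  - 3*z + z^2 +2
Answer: b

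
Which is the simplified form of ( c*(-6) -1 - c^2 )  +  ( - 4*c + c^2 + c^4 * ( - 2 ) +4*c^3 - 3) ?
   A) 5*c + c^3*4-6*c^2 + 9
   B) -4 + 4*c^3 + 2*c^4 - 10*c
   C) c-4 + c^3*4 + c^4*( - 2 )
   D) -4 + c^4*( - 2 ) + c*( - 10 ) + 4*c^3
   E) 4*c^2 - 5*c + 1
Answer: D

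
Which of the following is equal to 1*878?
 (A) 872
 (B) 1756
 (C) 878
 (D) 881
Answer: C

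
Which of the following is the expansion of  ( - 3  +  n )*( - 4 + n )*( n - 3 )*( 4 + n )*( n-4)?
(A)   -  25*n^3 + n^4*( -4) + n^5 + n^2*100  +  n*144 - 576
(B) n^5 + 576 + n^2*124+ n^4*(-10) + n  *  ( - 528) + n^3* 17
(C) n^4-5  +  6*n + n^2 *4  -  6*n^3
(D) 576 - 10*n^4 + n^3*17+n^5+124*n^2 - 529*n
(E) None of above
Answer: B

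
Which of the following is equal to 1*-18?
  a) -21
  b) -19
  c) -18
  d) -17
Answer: c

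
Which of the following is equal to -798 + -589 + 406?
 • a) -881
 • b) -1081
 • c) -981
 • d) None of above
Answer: c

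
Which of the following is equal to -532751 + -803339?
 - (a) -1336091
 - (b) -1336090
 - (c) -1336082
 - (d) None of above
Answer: b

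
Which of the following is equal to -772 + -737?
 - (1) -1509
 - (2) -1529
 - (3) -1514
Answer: 1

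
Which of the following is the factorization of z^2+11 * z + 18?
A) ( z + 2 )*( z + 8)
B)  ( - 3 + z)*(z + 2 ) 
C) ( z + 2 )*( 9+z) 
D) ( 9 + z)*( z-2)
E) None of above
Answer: C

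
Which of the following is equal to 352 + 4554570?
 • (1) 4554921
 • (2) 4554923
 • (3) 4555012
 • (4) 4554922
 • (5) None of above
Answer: 4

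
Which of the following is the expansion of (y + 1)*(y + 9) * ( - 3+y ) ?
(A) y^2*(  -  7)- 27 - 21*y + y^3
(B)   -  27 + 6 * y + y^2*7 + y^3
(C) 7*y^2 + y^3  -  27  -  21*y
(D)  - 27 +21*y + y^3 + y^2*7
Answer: C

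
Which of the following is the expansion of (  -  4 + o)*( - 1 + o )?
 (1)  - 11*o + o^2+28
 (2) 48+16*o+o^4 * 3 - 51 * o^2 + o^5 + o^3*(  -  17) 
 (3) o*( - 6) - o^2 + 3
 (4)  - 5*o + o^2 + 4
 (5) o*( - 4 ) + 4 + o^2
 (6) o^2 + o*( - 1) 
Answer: 4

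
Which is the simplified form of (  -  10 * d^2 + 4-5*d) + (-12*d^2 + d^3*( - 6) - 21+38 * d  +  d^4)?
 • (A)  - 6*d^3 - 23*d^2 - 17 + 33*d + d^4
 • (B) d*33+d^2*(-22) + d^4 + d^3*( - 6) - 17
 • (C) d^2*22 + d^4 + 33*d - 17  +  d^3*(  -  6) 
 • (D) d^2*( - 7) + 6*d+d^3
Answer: B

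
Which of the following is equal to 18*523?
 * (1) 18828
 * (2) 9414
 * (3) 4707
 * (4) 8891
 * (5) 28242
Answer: 2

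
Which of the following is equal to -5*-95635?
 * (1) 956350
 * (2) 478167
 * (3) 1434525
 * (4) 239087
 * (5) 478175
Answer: 5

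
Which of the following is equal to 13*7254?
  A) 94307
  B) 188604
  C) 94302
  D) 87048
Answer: C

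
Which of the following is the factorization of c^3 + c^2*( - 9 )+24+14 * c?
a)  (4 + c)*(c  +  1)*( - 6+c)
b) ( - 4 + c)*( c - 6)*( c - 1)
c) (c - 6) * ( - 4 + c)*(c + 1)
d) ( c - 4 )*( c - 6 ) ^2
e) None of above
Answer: c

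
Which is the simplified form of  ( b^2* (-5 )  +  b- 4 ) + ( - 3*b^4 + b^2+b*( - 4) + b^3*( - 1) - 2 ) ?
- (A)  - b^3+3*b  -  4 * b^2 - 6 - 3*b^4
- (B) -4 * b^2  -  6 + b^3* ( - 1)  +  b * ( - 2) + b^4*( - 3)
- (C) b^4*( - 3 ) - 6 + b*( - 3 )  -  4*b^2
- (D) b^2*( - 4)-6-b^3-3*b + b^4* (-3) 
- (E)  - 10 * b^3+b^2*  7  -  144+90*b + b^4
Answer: D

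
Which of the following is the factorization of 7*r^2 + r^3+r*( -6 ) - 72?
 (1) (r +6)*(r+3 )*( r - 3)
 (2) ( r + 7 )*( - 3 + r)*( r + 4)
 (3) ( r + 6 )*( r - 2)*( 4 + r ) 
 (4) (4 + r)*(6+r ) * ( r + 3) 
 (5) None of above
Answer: 5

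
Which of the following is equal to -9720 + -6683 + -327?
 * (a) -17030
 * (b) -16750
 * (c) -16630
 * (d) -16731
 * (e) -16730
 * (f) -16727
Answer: e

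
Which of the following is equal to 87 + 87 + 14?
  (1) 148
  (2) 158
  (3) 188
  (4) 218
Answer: 3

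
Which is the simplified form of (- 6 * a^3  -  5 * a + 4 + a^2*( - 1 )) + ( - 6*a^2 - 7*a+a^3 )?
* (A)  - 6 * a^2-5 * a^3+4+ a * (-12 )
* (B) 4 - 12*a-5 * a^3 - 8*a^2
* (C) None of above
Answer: C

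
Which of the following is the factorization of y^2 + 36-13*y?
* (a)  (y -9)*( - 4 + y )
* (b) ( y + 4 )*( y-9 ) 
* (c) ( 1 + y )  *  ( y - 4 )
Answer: a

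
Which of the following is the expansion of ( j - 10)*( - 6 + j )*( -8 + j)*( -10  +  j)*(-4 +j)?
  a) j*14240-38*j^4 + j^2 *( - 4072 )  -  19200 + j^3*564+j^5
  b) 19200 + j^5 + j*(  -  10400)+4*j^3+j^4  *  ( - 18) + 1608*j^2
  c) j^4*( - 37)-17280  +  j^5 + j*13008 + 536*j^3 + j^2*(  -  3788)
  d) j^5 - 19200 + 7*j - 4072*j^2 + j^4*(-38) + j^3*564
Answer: a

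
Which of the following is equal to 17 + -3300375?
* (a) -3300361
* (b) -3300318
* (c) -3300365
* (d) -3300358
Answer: d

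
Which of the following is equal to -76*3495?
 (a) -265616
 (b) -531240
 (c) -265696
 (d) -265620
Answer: d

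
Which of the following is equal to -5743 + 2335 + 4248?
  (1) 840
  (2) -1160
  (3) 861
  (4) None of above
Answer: 1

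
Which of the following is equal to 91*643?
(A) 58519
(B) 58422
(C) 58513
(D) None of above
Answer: C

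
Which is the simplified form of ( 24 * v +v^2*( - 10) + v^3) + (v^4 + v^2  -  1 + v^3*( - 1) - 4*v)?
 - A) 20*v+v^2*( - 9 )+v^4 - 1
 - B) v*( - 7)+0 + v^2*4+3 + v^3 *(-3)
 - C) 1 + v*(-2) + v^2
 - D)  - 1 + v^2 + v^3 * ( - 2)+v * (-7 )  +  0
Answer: A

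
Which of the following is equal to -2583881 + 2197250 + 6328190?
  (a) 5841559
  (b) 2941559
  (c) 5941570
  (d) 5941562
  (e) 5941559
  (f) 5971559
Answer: e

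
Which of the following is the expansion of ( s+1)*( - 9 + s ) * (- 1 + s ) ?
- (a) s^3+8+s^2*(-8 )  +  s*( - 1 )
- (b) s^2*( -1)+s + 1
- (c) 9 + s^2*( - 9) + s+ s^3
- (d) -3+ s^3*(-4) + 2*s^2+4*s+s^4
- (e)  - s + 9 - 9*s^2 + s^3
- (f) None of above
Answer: e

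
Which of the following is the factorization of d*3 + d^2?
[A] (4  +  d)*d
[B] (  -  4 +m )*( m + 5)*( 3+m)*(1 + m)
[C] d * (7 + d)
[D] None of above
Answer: D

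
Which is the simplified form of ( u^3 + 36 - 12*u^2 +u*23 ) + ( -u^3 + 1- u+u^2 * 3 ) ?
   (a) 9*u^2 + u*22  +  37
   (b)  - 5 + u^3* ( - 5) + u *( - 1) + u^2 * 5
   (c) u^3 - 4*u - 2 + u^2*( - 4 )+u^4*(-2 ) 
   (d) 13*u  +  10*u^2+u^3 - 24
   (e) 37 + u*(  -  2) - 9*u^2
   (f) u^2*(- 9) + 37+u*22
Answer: f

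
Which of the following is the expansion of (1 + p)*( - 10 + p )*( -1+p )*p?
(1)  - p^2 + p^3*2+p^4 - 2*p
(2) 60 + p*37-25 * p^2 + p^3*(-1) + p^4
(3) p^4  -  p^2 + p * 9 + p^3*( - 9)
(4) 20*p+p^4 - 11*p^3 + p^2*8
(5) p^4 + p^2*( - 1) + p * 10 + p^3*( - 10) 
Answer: 5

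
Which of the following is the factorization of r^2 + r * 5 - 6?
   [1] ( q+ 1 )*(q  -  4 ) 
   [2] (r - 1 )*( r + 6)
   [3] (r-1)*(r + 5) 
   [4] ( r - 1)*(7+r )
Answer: 2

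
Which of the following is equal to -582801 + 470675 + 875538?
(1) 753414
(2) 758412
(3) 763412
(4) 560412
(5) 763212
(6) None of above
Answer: 3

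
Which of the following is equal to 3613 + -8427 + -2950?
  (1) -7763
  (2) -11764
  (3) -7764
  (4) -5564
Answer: 3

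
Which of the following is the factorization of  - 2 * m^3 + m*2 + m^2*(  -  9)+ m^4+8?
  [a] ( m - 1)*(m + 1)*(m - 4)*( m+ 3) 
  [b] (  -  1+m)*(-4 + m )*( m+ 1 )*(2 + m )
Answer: b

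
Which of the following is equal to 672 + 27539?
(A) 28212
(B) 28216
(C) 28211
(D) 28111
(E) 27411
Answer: C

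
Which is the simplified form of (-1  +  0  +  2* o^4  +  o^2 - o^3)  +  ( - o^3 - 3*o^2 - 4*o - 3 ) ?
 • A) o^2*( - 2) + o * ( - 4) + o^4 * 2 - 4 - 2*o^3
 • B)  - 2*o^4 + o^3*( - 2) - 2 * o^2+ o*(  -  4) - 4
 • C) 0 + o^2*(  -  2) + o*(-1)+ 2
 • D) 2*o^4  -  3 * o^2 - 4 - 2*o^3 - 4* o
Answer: A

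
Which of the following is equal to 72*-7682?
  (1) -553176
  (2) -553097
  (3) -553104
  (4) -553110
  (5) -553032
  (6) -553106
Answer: 3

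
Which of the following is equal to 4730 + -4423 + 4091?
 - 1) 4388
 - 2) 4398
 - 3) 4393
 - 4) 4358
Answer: 2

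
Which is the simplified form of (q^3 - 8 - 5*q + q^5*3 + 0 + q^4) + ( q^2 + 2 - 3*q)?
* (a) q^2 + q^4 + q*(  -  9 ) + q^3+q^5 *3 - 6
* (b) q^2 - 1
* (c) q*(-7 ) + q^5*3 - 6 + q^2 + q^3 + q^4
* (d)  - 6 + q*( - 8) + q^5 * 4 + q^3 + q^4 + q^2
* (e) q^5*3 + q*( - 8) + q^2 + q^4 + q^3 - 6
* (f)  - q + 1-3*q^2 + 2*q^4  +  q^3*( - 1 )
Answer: e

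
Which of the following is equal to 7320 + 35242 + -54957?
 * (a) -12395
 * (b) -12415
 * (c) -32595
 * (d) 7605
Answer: a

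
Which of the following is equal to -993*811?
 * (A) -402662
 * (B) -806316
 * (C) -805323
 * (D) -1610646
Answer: C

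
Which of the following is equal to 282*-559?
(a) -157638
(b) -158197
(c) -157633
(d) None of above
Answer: a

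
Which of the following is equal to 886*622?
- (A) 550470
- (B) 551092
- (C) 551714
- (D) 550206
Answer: B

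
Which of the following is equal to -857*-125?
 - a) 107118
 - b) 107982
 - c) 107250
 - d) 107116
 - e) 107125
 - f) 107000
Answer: e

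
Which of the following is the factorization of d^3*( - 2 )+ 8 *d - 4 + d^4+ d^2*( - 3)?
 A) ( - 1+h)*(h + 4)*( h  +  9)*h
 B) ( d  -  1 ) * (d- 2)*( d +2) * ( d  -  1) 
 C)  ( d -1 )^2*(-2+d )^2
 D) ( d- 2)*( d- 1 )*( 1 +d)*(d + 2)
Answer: B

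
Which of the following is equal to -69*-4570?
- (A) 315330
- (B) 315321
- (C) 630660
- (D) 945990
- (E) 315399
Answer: A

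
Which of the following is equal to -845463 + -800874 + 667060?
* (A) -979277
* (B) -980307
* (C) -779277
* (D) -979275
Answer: A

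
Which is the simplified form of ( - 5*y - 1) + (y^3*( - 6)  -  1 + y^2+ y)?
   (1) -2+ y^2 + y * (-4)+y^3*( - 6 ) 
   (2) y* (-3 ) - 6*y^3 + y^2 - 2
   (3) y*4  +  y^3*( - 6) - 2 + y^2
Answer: 1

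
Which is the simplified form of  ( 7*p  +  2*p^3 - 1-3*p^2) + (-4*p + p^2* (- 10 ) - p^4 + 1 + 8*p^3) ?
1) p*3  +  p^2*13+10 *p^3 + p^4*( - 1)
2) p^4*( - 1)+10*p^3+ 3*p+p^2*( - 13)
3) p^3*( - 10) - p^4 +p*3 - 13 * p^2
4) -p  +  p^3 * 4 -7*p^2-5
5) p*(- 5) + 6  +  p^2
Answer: 2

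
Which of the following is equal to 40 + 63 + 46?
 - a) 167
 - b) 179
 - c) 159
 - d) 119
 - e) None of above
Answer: e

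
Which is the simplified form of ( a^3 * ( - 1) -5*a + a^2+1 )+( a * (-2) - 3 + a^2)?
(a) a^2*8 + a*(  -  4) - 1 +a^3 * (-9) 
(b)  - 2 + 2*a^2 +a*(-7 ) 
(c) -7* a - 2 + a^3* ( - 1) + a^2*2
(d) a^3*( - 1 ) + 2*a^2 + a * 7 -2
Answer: c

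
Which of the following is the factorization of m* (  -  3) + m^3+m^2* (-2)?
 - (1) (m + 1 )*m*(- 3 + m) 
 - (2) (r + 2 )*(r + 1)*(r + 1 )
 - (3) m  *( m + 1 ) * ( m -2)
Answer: 1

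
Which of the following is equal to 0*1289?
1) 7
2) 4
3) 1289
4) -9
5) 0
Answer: 5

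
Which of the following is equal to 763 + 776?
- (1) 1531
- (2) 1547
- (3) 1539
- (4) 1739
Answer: 3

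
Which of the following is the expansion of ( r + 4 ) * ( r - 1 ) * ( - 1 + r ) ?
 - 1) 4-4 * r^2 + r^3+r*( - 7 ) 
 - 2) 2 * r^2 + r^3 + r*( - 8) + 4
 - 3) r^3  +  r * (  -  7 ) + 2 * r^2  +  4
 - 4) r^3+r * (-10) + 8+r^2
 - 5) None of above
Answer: 3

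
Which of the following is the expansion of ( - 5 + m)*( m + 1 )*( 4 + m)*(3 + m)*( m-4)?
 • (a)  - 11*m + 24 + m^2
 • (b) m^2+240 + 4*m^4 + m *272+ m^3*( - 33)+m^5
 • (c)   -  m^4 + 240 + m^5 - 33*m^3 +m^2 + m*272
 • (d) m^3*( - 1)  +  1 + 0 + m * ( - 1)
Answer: c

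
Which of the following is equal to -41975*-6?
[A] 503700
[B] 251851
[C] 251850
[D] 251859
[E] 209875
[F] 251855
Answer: C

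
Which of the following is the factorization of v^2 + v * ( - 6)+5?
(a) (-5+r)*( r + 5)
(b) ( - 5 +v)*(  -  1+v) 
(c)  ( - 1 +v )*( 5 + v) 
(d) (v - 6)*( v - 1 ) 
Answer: b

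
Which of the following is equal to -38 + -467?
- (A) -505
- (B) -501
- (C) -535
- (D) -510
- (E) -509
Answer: A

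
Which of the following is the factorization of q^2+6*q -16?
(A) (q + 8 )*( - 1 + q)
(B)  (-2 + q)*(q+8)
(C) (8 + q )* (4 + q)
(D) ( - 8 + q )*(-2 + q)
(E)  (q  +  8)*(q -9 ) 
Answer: B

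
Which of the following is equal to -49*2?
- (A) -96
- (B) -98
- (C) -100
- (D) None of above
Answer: B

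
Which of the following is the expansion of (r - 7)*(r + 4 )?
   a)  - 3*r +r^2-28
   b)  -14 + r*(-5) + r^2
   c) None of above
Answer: a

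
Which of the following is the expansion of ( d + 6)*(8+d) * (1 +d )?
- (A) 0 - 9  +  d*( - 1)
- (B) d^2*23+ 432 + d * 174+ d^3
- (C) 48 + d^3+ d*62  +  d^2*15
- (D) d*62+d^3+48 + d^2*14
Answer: C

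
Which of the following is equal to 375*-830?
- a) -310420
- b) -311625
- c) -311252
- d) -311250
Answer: d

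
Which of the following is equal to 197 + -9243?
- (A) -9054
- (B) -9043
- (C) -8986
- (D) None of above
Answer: D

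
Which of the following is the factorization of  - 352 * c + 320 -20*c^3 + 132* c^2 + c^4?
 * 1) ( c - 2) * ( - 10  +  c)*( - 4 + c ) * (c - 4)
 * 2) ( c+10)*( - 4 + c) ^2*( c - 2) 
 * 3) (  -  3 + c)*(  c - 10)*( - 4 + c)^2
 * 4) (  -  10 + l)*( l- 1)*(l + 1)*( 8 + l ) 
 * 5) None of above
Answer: 1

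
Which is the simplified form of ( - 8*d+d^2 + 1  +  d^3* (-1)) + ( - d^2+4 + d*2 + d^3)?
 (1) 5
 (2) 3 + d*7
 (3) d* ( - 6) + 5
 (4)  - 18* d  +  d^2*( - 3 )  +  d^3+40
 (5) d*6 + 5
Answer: 3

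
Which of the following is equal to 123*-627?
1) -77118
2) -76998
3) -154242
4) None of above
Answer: 4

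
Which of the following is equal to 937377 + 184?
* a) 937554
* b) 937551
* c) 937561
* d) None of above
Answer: c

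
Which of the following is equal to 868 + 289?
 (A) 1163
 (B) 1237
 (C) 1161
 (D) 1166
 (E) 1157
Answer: E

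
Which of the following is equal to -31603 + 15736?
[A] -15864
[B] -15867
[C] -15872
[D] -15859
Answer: B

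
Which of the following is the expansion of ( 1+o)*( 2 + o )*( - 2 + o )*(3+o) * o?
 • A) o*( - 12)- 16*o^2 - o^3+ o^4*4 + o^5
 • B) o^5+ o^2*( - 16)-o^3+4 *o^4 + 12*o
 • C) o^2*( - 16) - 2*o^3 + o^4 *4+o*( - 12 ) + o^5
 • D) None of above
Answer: A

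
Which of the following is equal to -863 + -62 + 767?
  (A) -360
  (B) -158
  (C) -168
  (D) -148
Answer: B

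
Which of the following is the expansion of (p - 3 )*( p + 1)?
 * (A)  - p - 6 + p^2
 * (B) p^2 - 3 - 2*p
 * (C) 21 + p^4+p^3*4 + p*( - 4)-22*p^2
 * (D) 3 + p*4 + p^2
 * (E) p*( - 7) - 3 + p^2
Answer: B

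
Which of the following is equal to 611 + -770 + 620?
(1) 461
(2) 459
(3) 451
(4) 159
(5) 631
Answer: 1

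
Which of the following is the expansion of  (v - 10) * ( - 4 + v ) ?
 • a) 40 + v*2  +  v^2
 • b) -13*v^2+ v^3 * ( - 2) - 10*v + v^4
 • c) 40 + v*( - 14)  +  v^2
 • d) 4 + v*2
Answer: c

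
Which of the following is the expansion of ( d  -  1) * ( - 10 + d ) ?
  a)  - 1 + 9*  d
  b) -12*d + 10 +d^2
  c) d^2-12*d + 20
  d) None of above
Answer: d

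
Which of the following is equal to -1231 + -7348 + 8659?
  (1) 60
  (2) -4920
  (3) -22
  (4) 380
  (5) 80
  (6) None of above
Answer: 5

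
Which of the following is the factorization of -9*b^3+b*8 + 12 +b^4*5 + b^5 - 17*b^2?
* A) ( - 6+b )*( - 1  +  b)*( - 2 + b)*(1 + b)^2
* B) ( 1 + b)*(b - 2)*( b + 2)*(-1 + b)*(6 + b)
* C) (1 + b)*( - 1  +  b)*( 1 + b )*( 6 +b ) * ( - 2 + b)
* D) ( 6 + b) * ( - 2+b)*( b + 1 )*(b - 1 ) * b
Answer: C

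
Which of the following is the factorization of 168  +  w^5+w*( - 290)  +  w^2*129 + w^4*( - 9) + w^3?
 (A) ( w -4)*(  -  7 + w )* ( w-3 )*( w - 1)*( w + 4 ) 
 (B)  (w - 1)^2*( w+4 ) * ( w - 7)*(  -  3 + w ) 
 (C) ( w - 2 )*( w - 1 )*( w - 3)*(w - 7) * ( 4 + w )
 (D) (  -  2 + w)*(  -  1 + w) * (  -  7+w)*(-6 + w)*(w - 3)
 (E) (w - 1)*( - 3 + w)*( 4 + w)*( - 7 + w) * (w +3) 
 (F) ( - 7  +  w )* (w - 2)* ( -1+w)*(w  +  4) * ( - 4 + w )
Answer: C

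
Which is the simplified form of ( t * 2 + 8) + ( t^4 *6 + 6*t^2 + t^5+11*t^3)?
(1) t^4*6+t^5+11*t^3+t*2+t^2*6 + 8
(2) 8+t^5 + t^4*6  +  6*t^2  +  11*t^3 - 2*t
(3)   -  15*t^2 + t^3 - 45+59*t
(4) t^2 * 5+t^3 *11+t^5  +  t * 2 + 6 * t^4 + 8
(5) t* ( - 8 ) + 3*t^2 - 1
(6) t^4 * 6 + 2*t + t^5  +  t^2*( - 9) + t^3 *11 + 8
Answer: 1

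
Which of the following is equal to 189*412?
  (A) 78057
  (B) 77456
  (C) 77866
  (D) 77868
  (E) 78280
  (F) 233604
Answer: D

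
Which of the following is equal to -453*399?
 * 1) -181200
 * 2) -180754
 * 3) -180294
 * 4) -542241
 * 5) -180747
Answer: 5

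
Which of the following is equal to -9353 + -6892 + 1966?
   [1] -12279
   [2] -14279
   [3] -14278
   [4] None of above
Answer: 2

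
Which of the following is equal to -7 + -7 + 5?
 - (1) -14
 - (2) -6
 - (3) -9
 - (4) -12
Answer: 3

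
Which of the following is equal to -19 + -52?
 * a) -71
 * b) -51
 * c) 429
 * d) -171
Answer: a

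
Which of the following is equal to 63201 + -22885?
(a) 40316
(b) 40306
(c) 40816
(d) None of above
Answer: a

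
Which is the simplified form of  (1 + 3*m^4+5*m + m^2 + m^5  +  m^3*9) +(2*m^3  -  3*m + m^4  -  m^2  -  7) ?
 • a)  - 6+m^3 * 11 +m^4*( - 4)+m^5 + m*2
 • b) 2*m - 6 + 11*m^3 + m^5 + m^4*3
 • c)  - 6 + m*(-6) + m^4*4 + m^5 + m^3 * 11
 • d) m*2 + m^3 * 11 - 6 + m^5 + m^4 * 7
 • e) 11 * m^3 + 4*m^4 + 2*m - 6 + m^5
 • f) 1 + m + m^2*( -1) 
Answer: e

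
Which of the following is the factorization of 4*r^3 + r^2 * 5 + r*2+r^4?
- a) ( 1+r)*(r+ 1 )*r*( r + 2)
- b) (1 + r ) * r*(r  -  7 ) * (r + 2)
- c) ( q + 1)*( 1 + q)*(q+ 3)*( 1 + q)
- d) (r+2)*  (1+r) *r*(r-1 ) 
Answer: a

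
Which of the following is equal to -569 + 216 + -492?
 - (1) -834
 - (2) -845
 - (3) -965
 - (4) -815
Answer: 2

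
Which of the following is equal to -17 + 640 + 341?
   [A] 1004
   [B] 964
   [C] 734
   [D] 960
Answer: B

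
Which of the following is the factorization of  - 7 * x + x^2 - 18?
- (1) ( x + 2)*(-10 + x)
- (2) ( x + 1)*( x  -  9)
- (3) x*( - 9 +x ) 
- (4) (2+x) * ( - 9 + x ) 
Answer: 4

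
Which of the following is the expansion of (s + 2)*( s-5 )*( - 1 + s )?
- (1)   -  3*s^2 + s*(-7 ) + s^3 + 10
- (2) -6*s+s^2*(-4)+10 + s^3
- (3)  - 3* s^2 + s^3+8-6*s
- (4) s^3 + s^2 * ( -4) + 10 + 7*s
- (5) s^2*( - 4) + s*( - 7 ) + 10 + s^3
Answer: 5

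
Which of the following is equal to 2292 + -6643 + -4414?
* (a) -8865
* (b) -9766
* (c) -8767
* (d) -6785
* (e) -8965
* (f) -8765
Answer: f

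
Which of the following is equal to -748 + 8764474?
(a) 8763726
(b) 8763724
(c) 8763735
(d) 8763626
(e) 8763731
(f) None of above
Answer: a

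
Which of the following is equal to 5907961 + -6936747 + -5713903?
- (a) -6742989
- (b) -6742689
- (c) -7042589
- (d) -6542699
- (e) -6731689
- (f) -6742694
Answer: b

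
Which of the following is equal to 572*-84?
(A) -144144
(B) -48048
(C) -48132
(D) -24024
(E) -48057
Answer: B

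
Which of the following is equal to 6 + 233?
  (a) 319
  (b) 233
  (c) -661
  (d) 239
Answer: d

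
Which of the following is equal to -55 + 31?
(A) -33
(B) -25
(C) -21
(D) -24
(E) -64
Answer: D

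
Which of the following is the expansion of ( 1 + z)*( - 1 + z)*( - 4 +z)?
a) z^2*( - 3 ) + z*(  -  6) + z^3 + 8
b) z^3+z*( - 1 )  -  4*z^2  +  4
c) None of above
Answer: b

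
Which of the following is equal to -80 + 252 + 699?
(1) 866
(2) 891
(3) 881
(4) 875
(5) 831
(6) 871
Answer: 6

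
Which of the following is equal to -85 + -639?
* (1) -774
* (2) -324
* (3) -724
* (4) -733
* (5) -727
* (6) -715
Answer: 3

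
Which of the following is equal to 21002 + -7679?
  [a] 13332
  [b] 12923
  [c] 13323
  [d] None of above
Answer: c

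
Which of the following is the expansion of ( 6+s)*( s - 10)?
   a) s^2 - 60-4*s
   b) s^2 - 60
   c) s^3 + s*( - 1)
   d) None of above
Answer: a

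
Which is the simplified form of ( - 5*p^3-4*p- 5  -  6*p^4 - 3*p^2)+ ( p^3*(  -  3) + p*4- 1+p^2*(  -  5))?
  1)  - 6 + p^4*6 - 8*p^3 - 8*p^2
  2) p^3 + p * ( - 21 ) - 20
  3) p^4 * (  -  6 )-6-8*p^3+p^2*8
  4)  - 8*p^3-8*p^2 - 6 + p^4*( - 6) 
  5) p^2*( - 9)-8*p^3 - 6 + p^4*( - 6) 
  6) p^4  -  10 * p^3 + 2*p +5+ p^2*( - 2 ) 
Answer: 4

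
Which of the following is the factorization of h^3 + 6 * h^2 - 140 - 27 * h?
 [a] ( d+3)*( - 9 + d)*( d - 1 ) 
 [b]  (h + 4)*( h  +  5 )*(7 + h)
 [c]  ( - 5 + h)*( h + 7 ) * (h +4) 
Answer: c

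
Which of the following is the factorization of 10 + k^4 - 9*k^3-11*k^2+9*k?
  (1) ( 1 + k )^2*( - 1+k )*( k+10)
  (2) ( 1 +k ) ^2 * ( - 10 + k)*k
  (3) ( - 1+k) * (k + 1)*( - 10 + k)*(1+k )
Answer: 3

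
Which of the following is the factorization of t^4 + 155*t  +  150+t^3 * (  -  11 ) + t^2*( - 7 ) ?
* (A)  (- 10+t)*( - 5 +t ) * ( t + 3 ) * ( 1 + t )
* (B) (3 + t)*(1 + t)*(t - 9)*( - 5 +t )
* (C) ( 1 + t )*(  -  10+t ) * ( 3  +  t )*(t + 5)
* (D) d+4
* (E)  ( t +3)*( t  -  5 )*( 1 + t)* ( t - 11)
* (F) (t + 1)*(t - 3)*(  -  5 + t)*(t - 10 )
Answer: A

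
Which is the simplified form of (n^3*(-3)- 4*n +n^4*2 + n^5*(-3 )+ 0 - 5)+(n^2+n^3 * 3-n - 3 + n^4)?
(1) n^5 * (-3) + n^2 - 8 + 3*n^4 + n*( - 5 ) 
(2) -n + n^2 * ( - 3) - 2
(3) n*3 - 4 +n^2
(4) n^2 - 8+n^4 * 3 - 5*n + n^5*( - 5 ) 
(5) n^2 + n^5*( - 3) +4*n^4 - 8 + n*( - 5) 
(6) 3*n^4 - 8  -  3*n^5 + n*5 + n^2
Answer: 1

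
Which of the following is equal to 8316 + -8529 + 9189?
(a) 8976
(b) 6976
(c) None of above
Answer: a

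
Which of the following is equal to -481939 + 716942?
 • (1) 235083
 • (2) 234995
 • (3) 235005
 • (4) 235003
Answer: 4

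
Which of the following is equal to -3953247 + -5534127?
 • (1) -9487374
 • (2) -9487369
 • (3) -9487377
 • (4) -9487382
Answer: 1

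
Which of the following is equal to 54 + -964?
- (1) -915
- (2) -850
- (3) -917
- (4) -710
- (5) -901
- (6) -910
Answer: 6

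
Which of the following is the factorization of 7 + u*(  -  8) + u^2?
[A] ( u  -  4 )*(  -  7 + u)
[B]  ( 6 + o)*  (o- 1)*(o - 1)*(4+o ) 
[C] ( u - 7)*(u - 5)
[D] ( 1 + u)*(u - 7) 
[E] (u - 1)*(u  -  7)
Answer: E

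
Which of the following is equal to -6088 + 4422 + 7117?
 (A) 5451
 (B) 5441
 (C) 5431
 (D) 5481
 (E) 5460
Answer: A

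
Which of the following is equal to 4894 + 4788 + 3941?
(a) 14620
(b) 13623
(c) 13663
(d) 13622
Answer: b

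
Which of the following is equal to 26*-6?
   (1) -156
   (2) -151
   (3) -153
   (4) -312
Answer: 1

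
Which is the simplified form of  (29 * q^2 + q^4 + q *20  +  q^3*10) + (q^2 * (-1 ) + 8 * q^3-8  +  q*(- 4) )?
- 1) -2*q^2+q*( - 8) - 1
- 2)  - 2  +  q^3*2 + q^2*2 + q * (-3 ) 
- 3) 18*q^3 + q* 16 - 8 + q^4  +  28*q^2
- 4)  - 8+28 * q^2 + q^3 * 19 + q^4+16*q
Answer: 3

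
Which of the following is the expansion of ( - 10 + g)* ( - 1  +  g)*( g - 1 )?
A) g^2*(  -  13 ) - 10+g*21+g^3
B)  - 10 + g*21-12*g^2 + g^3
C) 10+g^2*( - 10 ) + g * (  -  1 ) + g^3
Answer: B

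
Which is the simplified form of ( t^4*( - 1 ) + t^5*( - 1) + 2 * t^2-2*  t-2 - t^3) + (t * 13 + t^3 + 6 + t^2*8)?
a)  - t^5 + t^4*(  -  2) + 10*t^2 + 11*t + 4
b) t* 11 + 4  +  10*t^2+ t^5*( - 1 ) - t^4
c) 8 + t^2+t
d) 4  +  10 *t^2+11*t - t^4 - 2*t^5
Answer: b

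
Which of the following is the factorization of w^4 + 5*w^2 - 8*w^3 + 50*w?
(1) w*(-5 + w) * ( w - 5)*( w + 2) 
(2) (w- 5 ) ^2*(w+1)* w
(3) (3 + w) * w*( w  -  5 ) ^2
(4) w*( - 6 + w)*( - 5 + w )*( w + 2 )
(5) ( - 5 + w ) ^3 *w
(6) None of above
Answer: 1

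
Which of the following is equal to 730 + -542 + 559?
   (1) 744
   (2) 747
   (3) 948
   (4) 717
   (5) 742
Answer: 2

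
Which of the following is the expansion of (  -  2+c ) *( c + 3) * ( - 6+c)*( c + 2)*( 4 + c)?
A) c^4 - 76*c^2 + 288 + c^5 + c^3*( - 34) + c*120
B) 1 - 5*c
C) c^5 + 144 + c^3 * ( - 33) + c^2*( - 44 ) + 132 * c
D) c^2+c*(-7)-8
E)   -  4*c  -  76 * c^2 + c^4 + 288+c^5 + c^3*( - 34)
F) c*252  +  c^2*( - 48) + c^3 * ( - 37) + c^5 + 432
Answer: A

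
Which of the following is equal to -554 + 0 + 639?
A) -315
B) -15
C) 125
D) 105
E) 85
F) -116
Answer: E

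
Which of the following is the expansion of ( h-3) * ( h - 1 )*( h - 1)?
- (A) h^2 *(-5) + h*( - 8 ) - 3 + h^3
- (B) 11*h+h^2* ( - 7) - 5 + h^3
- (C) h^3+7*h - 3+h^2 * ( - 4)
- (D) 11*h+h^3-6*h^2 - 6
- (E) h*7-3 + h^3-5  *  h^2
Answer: E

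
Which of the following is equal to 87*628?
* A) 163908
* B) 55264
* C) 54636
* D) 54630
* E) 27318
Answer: C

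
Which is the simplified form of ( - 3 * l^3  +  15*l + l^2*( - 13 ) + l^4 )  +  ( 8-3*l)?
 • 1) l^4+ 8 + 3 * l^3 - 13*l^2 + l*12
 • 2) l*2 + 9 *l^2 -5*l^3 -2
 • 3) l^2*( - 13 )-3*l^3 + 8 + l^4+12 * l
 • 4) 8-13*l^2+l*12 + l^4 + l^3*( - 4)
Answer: 3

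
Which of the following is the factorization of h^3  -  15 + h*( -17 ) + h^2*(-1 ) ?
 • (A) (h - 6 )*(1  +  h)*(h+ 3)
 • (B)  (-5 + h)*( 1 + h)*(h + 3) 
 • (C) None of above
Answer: B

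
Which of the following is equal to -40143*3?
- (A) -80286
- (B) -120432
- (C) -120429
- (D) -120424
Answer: C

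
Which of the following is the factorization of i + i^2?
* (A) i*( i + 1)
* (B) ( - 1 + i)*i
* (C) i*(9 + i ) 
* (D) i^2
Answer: A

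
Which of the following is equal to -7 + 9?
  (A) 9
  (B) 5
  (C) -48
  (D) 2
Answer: D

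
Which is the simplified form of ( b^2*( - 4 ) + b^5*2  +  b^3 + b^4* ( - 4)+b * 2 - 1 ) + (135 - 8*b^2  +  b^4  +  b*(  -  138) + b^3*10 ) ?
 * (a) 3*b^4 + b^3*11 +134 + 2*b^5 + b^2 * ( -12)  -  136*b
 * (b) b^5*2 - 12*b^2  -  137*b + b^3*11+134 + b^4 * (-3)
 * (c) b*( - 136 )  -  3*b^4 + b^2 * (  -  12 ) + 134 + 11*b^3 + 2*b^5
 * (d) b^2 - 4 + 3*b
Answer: c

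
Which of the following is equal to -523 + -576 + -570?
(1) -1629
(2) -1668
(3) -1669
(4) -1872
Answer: 3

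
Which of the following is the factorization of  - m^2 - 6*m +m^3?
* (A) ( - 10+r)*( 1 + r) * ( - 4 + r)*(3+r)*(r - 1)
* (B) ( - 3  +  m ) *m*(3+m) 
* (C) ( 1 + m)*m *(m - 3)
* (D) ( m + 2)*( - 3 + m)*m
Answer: D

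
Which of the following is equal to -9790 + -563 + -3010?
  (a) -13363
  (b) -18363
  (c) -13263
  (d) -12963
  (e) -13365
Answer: a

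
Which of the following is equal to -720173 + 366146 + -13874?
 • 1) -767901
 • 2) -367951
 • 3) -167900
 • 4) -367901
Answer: 4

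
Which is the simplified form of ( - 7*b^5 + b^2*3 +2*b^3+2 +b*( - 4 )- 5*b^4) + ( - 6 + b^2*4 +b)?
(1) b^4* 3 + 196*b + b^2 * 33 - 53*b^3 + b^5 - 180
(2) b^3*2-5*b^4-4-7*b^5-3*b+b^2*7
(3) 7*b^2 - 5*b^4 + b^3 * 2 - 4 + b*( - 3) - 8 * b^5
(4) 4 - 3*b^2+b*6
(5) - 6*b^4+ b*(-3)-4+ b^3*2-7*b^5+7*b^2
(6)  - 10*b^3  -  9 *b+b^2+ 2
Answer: 2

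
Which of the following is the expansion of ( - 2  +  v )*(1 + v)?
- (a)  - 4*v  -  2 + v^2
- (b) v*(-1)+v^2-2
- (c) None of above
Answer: b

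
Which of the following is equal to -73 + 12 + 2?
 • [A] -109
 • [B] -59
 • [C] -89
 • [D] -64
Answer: B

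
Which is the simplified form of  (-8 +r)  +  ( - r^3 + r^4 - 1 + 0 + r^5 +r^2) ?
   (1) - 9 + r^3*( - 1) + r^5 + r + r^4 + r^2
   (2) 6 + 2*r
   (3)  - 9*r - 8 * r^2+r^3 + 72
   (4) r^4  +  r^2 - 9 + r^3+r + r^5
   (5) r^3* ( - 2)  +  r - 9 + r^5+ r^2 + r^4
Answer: 1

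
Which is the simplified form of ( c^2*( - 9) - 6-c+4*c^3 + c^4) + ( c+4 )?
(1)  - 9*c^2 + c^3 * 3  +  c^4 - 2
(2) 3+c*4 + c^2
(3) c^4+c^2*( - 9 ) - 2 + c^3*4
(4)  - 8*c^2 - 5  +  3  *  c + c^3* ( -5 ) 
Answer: 3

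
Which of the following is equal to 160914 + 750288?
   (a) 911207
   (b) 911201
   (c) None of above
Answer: c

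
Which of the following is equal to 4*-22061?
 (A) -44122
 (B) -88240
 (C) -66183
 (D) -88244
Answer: D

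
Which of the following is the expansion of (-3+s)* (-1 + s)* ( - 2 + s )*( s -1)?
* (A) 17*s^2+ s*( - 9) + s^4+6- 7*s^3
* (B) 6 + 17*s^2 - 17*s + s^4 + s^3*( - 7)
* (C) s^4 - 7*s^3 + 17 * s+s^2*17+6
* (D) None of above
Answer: B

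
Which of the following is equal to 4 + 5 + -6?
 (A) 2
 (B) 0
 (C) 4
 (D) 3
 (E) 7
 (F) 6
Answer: D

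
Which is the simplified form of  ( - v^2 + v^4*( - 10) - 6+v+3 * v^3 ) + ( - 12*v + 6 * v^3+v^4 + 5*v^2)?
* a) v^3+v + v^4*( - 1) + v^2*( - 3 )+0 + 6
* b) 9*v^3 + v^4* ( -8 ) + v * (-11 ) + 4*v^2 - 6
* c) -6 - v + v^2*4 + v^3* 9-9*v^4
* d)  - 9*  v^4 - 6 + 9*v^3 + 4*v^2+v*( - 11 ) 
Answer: d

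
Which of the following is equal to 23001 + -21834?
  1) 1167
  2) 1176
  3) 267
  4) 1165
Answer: 1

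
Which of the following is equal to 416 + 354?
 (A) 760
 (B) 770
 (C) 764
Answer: B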